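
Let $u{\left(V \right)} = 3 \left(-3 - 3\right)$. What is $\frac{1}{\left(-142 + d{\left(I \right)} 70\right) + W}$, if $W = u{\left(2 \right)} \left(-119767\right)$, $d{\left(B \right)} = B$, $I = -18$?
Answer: $\frac{1}{2154404} \approx 4.6417 \cdot 10^{-7}$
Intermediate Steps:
$u{\left(V \right)} = -18$ ($u{\left(V \right)} = 3 \left(-6\right) = -18$)
$W = 2155806$ ($W = \left(-18\right) \left(-119767\right) = 2155806$)
$\frac{1}{\left(-142 + d{\left(I \right)} 70\right) + W} = \frac{1}{\left(-142 - 1260\right) + 2155806} = \frac{1}{-1402 + 2155806} = \frac{1}{2154404}$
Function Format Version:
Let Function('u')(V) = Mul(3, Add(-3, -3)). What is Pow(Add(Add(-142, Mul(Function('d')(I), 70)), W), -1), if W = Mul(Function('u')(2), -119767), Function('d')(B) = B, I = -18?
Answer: Rational(1, 2154404) ≈ 4.6417e-7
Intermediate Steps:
Function('u')(V) = -18 (Function('u')(V) = Mul(3, -6) = -18)
W = 2155806 (W = Mul(-18, -119767) = 2155806)
Pow(Add(Add(-142, Mul(Function('d')(I), 70)), W), -1) = Pow(Add(Add(-142, Mul(-18, 70)), 2155806), -1) = Pow(Add(Add(-142, -1260), 2155806), -1) = Pow(Add(-1402, 2155806), -1) = Pow(2154404, -1) = Rational(1, 2154404)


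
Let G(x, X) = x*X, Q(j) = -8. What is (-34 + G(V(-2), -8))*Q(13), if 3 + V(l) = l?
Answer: -48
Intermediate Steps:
V(l) = -3 + l
G(x, X) = X*x
(-34 + G(V(-2), -8))*Q(13) = (-34 - 8*(-3 - 2))*(-8) = (-34 - 8*(-5))*(-8) = (-34 + 40)*(-8) = 6*(-8) = -48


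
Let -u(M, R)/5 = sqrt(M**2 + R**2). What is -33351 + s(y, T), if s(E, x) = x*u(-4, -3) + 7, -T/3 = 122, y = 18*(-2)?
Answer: -24194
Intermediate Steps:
y = -36
T = -366 (T = -3*122 = -366)
u(M, R) = -5*sqrt(M**2 + R**2)
s(E, x) = 7 - 25*x (s(E, x) = x*(-5*sqrt((-4)**2 + (-3)**2)) + 7 = x*(-5*sqrt(16 + 9)) + 7 = x*(-5*sqrt(25)) + 7 = x*(-5*5) + 7 = x*(-25) + 7 = -25*x + 7 = 7 - 25*x)
-33351 + s(y, T) = -33351 + (7 - 25*(-366)) = -33351 + (7 + 9150) = -33351 + 9157 = -24194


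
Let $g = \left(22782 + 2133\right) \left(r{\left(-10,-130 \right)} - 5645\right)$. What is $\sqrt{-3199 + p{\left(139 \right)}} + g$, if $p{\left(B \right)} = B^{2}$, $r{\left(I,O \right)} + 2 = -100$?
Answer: $-143186505 + \sqrt{16122} \approx -1.4319 \cdot 10^{8}$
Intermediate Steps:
$r{\left(I,O \right)} = -102$ ($r{\left(I,O \right)} = -2 - 100 = -102$)
$g = -143186505$ ($g = \left(22782 + 2133\right) \left(-102 - 5645\right) = 24915 \left(-5747\right) = -143186505$)
$\sqrt{-3199 + p{\left(139 \right)}} + g = \sqrt{-3199 + 139^{2}} - 143186505 = \sqrt{-3199 + 19321} - 143186505 = \sqrt{16122} - 143186505 = -143186505 + \sqrt{16122}$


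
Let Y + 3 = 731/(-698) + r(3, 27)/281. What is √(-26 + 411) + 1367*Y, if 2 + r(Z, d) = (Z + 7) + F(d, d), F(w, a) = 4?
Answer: -1073708783/196138 + √385 ≈ -5454.6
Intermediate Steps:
r(Z, d) = 9 + Z (r(Z, d) = -2 + ((Z + 7) + 4) = -2 + ((7 + Z) + 4) = -2 + (11 + Z) = 9 + Z)
Y = -785449/196138 (Y = -3 + (731/(-698) + (9 + 3)/281) = -3 + (731*(-1/698) + 12*(1/281)) = -3 + (-731/698 + 12/281) = -3 - 197035/196138 = -785449/196138 ≈ -4.0046)
√(-26 + 411) + 1367*Y = √(-26 + 411) + 1367*(-785449/196138) = √385 - 1073708783/196138 = -1073708783/196138 + √385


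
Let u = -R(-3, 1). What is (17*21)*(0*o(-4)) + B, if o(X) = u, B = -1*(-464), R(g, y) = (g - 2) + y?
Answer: 464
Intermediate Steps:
R(g, y) = -2 + g + y (R(g, y) = (-2 + g) + y = -2 + g + y)
B = 464
u = 4 (u = -(-2 - 3 + 1) = -1*(-4) = 4)
o(X) = 4
(17*21)*(0*o(-4)) + B = (17*21)*(0*4) + 464 = 357*0 + 464 = 0 + 464 = 464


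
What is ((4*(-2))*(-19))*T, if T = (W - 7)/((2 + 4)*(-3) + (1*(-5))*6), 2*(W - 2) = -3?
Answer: 247/12 ≈ 20.583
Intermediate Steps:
W = 1/2 (W = 2 + (1/2)*(-3) = 2 - 3/2 = 1/2 ≈ 0.50000)
T = 13/96 (T = (1/2 - 7)/((2 + 4)*(-3) + (1*(-5))*6) = -13/(2*(6*(-3) - 5*6)) = -13/(2*(-18 - 30)) = -13/2/(-48) = -13/2*(-1/48) = 13/96 ≈ 0.13542)
((4*(-2))*(-19))*T = ((4*(-2))*(-19))*(13/96) = -8*(-19)*(13/96) = 152*(13/96) = 247/12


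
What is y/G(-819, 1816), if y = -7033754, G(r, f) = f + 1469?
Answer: -7033754/3285 ≈ -2141.2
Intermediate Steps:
G(r, f) = 1469 + f
y/G(-819, 1816) = -7033754/(1469 + 1816) = -7033754/3285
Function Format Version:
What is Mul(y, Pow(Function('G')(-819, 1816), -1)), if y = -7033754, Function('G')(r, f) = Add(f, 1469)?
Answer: Rational(-7033754, 3285) ≈ -2141.2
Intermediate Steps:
Function('G')(r, f) = Add(1469, f)
Mul(y, Pow(Function('G')(-819, 1816), -1)) = Mul(-7033754, Pow(Add(1469, 1816), -1)) = Mul(-7033754, Pow(3285, -1)) = Mul(-7033754, Rational(1, 3285)) = Rational(-7033754, 3285)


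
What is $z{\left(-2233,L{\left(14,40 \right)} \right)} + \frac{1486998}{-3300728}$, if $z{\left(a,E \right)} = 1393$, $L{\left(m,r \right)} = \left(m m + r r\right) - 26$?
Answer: $\frac{2298213553}{1650364} \approx 1392.5$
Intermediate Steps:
$L{\left(m,r \right)} = -26 + m^{2} + r^{2}$ ($L{\left(m,r \right)} = \left(m^{2} + r^{2}\right) - 26 = -26 + m^{2} + r^{2}$)
$z{\left(-2233,L{\left(14,40 \right)} \right)} + \frac{1486998}{-3300728} = 1393 + \frac{1486998}{-3300728} = 1393 + 1486998 \left(- \frac{1}{3300728}\right) = 1393 - \frac{743499}{1650364} = \frac{2298213553}{1650364}$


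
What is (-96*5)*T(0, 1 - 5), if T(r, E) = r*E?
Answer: 0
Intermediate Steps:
T(r, E) = E*r
(-96*5)*T(0, 1 - 5) = (-96*5)*((1 - 5)*0) = (-24*20)*(-4*0) = -480*0 = 0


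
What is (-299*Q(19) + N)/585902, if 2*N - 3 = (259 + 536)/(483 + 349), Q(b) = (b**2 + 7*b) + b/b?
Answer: -246277029/974940928 ≈ -0.25261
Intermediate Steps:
Q(b) = 1 + b**2 + 7*b (Q(b) = (b**2 + 7*b) + 1 = 1 + b**2 + 7*b)
N = 3291/1664 (N = 3/2 + ((259 + 536)/(483 + 349))/2 = 3/2 + (795/832)/2 = 3/2 + (795*(1/832))/2 = 3/2 + (1/2)*(795/832) = 3/2 + 795/1664 = 3291/1664 ≈ 1.9778)
(-299*Q(19) + N)/585902 = (-299*(1 + 19**2 + 7*19) + 3291/1664)/585902 = (-299*(1 + 361 + 133) + 3291/1664)*(1/585902) = (-299*495 + 3291/1664)*(1/585902) = (-148005 + 3291/1664)*(1/585902) = -246277029/1664*1/585902 = -246277029/974940928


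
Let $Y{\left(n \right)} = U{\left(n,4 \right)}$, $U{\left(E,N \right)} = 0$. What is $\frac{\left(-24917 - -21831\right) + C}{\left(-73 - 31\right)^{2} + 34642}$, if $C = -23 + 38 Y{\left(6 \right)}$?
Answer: $- \frac{3109}{45458} \approx -0.068393$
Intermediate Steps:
$Y{\left(n \right)} = 0$
$C = -23$ ($C = -23 + 38 \cdot 0 = -23 + 0 = -23$)
$\frac{\left(-24917 - -21831\right) + C}{\left(-73 - 31\right)^{2} + 34642} = \frac{\left(-24917 - -21831\right) - 23}{\left(-73 - 31\right)^{2} + 34642} = \frac{\left(-24917 + 21831\right) - 23}{\left(-104\right)^{2} + 34642} = \frac{-3086 - 23}{10816 + 34642} = - \frac{3109}{45458}$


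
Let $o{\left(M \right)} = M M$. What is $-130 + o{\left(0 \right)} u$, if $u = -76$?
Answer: $-130$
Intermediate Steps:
$o{\left(M \right)} = M^{2}$
$-130 + o{\left(0 \right)} u = -130 + 0^{2} \left(-76\right) = -130 + 0 \left(-76\right) = -130 + 0 = -130$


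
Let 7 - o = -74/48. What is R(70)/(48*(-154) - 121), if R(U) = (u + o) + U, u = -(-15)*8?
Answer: -4765/180312 ≈ -0.026426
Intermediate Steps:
u = 120 (u = -3*(-40) = 120)
o = 205/24 (o = 7 - (-74)/48 = 7 - 1*(-37/24) = 7 + 37/24 = 205/24 ≈ 8.5417)
R(U) = 3085/24 + U (R(U) = (120 + 205/24) + U = 3085/24 + U)
R(70)/(48*(-154) - 121) = (3085/24 + 70)/(48*(-154) - 121) = 4765/(24*(-7392 - 121)) = (4765/24)/(-7513) = (4765/24)*(-1/7513) = -4765/180312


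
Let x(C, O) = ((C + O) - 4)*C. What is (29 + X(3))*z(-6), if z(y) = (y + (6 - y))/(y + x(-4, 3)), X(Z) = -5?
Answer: 72/7 ≈ 10.286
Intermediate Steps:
x(C, O) = C*(-4 + C + O) (x(C, O) = (-4 + C + O)*C = C*(-4 + C + O))
z(y) = 6/(20 + y) (z(y) = (y + (6 - y))/(y - 4*(-4 - 4 + 3)) = 6/(y - 4*(-5)) = 6/(y + 20) = 6/(20 + y))
(29 + X(3))*z(-6) = (29 - 5)*(6/(20 - 6)) = 24*(6/14) = 24*(6*(1/14)) = 24*(3/7) = 72/7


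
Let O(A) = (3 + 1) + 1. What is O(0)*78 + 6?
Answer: 396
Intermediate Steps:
O(A) = 5 (O(A) = 4 + 1 = 5)
O(0)*78 + 6 = 5*78 + 6 = 390 + 6 = 396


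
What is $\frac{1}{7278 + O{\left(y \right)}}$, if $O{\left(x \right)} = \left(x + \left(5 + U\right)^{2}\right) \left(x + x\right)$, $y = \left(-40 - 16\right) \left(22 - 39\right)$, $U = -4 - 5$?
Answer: $\frac{1}{1850350} \approx 5.4044 \cdot 10^{-7}$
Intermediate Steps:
$U = -9$ ($U = -4 - 5 = -9$)
$y = 952$ ($y = \left(-56\right) \left(-17\right) = 952$)
$O{\left(x \right)} = 2 x \left(16 + x\right)$ ($O{\left(x \right)} = \left(x + \left(5 - 9\right)^{2}\right) \left(x + x\right) = \left(x + \left(-4\right)^{2}\right) 2 x = \left(x + 16\right) 2 x = \left(16 + x\right) 2 x = 2 x \left(16 + x\right)$)
$\frac{1}{7278 + O{\left(y \right)}} = \frac{1}{7278 + 2 \cdot 952 \left(16 + 952\right)} = \frac{1}{7278 + 2 \cdot 952 \cdot 968} = \frac{1}{7278 + 1843072} = \frac{1}{1850350}$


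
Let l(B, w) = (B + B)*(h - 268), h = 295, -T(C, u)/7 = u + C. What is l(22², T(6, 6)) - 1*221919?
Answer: -195783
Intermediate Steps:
T(C, u) = -7*C - 7*u (T(C, u) = -7*(u + C) = -7*(C + u) = -7*C - 7*u)
l(B, w) = 54*B (l(B, w) = (B + B)*(295 - 268) = (2*B)*27 = 54*B)
l(22², T(6, 6)) - 1*221919 = 54*22² - 1*221919 = 54*484 - 221919 = 26136 - 221919 = -195783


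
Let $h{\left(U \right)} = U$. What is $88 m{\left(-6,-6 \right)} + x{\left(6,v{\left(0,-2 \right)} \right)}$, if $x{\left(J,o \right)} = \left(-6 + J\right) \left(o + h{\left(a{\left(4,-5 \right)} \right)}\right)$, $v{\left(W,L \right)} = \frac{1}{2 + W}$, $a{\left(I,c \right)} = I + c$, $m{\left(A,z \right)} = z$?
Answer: $-528$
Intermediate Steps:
$x{\left(J,o \right)} = \left(-1 + o\right) \left(-6 + J\right)$ ($x{\left(J,o \right)} = \left(-6 + J\right) \left(o + \left(4 - 5\right)\right) = \left(-6 + J\right) \left(o - 1\right) = \left(-6 + J\right) \left(-1 + o\right) = \left(-1 + o\right) \left(-6 + J\right)$)
$88 m{\left(-6,-6 \right)} + x{\left(6,v{\left(0,-2 \right)} \right)} = 88 \left(-6\right) + \left(6 - 6 - \frac{6}{2 + 0} + \frac{6}{2 + 0}\right) = -528 + \left(6 - 6 - \frac{6}{2} + \frac{6}{2}\right) = -528 + \left(6 - 6 - 3 + 6 \cdot \frac{1}{2}\right) = -528 + \left(6 - 6 - 3 + 3\right) = -528 + 0 = -528$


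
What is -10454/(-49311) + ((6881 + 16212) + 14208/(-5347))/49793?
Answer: 8871442520227/13128717005181 ≈ 0.67573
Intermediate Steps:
-10454/(-49311) + ((6881 + 16212) + 14208/(-5347))/49793 = -10454*(-1/49311) + (23093 + 14208*(-1/5347))*(1/49793) = 10454/49311 + (23093 - 14208/5347)*(1/49793) = 10454/49311 + (123464063/5347)*(1/49793) = 10454/49311 + 123464063/266243171 = 8871442520227/13128717005181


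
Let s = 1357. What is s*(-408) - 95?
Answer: -553751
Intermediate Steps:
s*(-408) - 95 = 1357*(-408) - 95 = -553656 - 95 = -553751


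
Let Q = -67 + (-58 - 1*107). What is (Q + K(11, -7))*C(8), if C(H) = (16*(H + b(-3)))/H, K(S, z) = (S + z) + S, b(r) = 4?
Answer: -5208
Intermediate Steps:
K(S, z) = z + 2*S
C(H) = (64 + 16*H)/H (C(H) = (16*(H + 4))/H = (16*(4 + H))/H = (64 + 16*H)/H)
Q = -232 (Q = -67 + (-58 - 107) = -67 - 165 = -232)
(Q + K(11, -7))*C(8) = (-232 + (-7 + 2*11))*(16 + 64/8) = (-232 + (-7 + 22))*(16 + 64*(⅛)) = (-232 + 15)*(16 + 8) = -217*24 = -5208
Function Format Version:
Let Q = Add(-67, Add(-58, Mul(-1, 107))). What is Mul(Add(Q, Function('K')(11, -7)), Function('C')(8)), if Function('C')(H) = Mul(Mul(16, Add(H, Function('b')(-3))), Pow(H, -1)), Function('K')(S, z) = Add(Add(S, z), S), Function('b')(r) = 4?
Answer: -5208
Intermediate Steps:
Function('K')(S, z) = Add(z, Mul(2, S))
Function('C')(H) = Mul(Pow(H, -1), Add(64, Mul(16, H))) (Function('C')(H) = Mul(Mul(16, Add(H, 4)), Pow(H, -1)) = Mul(Mul(16, Add(4, H)), Pow(H, -1)) = Mul(Add(64, Mul(16, H)), Pow(H, -1)) = Mul(Pow(H, -1), Add(64, Mul(16, H))))
Q = -232 (Q = Add(-67, Add(-58, -107)) = Add(-67, -165) = -232)
Mul(Add(Q, Function('K')(11, -7)), Function('C')(8)) = Mul(Add(-232, Add(-7, Mul(2, 11))), Add(16, Mul(64, Pow(8, -1)))) = Mul(Add(-232, Add(-7, 22)), Add(16, Mul(64, Rational(1, 8)))) = Mul(Add(-232, 15), Add(16, 8)) = Mul(-217, 24) = -5208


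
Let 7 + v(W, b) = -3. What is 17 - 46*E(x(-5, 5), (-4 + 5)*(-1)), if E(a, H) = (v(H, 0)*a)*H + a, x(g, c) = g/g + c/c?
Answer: -995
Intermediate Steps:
v(W, b) = -10 (v(W, b) = -7 - 3 = -10)
x(g, c) = 2 (x(g, c) = 1 + 1 = 2)
E(a, H) = a - 10*H*a (E(a, H) = (-10*a)*H + a = -10*H*a + a = a - 10*H*a)
17 - 46*E(x(-5, 5), (-4 + 5)*(-1)) = 17 - 92*(1 - 10*(-4 + 5)*(-1)) = 17 - 92*(1 - 10*(-1)) = 17 - 92*(1 + 10) = 17 - 92*11 = 17 - 46*22 = 17 - 1012 = -995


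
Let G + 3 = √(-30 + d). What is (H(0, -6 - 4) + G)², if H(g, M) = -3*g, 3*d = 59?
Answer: (9 - I*√93)²/9 ≈ -1.3333 - 19.287*I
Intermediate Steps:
d = 59/3 (d = (⅓)*59 = 59/3 ≈ 19.667)
G = -3 + I*√93/3 (G = -3 + √(-30 + 59/3) = -3 + √(-31/3) = -3 + I*√93/3 ≈ -3.0 + 3.2146*I)
(H(0, -6 - 4) + G)² = (-3*0 + (-3 + I*√93/3))² = (0 + (-3 + I*√93/3))² = (-3 + I*√93/3)²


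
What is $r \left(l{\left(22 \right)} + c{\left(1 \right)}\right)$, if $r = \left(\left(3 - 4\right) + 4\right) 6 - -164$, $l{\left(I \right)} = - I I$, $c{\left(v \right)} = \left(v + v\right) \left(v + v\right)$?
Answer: $-87360$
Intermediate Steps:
$c{\left(v \right)} = 4 v^{2}$ ($c{\left(v \right)} = 2 v 2 v = 4 v^{2}$)
$l{\left(I \right)} = - I^{2}$
$r = 182$ ($r = \left(\left(3 - 4\right) + 4\right) 6 + 164 = \left(-1 + 4\right) 6 + 164 = 3 \cdot 6 + 164 = 18 + 164 = 182$)
$r \left(l{\left(22 \right)} + c{\left(1 \right)}\right) = 182 \left(- 22^{2} + 4 \cdot 1^{2}\right) = 182 \left(\left(-1\right) 484 + 4 \cdot 1\right) = 182 \left(-484 + 4\right) = 182 \left(-480\right) = -87360$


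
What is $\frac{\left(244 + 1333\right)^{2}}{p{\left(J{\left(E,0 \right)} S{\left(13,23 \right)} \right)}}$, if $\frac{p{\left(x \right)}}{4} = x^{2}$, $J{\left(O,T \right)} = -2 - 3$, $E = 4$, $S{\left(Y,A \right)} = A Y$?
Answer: $\frac{2486929}{8940100} \approx 0.27818$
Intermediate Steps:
$J{\left(O,T \right)} = -5$
$p{\left(x \right)} = 4 x^{2}$
$\frac{\left(244 + 1333\right)^{2}}{p{\left(J{\left(E,0 \right)} S{\left(13,23 \right)} \right)}} = \frac{\left(244 + 1333\right)^{2}}{4 \left(- 5 \cdot 23 \cdot 13\right)^{2}} = \frac{1577^{2}}{4 \left(\left(-5\right) 299\right)^{2}} = \frac{2486929}{4 \left(-1495\right)^{2}} = \frac{2486929}{4 \cdot 2235025} = \frac{2486929}{8940100}$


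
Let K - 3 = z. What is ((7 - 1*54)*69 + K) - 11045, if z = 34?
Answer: -14251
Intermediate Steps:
K = 37 (K = 3 + 34 = 37)
((7 - 1*54)*69 + K) - 11045 = ((7 - 1*54)*69 + 37) - 11045 = ((7 - 54)*69 + 37) - 11045 = (-47*69 + 37) - 11045 = (-3243 + 37) - 11045 = -3206 - 11045 = -14251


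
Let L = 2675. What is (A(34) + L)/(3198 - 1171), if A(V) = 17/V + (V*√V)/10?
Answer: 5351/4054 + 17*√34/10135 ≈ 1.3297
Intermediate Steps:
A(V) = 17/V + V^(3/2)/10 (A(V) = 17/V + V^(3/2)*(⅒) = 17/V + V^(3/2)/10)
(A(34) + L)/(3198 - 1171) = ((⅒)*(170 + 34^(5/2))/34 + 2675)/(3198 - 1171) = ((⅒)*(1/34)*(170 + 1156*√34) + 2675)/2027 = ((½ + 17*√34/5) + 2675)*(1/2027) = (5351/2 + 17*√34/5)*(1/2027) = 5351/4054 + 17*√34/10135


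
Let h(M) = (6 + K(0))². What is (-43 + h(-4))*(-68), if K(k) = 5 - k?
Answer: -5304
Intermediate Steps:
h(M) = 121 (h(M) = (6 + (5 - 1*0))² = (6 + (5 + 0))² = (6 + 5)² = 11² = 121)
(-43 + h(-4))*(-68) = (-43 + 121)*(-68) = 78*(-68) = -5304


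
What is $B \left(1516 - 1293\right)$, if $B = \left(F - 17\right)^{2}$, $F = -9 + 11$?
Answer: $50175$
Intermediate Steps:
$F = 2$
$B = 225$ ($B = \left(2 - 17\right)^{2} = \left(-15\right)^{2} = 225$)
$B \left(1516 - 1293\right) = 225 \left(1516 - 1293\right) = 225 \cdot 223 = 50175$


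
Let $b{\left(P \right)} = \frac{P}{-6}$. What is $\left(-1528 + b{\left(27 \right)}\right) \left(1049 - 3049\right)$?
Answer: $3065000$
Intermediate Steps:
$b{\left(P \right)} = - \frac{P}{6}$ ($b{\left(P \right)} = P \left(- \frac{1}{6}\right) = - \frac{P}{6}$)
$\left(-1528 + b{\left(27 \right)}\right) \left(1049 - 3049\right) = \left(-1528 - \frac{9}{2}\right) \left(1049 - 3049\right) = \left(-1528 - \frac{9}{2}\right) \left(-2000\right) = \left(- \frac{3065}{2}\right) \left(-2000\right) = 3065000$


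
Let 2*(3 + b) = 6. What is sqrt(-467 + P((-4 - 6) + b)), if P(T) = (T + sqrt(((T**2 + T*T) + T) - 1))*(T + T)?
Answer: sqrt(-267 - 60*sqrt(21)) ≈ 23.28*I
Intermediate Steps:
b = 0 (b = -3 + (1/2)*6 = -3 + 3 = 0)
P(T) = 2*T*(T + sqrt(-1 + T + 2*T**2)) (P(T) = (T + sqrt(((T**2 + T**2) + T) - 1))*(2*T) = (T + sqrt((2*T**2 + T) - 1))*(2*T) = (T + sqrt((T + 2*T**2) - 1))*(2*T) = (T + sqrt(-1 + T + 2*T**2))*(2*T) = 2*T*(T + sqrt(-1 + T + 2*T**2)))
sqrt(-467 + P((-4 - 6) + b)) = sqrt(-467 + 2*((-4 - 6) + 0)*(((-4 - 6) + 0) + sqrt(-1 + ((-4 - 6) + 0) + 2*((-4 - 6) + 0)**2))) = sqrt(-467 + 2*(-10 + 0)*((-10 + 0) + sqrt(-1 + (-10 + 0) + 2*(-10 + 0)**2))) = sqrt(-467 + 2*(-10)*(-10 + sqrt(-1 - 10 + 2*(-10)**2))) = sqrt(-467 + 2*(-10)*(-10 + sqrt(-1 - 10 + 2*100))) = sqrt(-467 + 2*(-10)*(-10 + sqrt(-1 - 10 + 200))) = sqrt(-467 + 2*(-10)*(-10 + sqrt(189))) = sqrt(-467 + 2*(-10)*(-10 + 3*sqrt(21))) = sqrt(-467 + (200 - 60*sqrt(21))) = sqrt(-267 - 60*sqrt(21))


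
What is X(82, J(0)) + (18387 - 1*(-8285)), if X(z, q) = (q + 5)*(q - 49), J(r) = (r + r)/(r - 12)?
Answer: 26427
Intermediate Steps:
J(r) = 2*r/(-12 + r) (J(r) = (2*r)/(-12 + r) = 2*r/(-12 + r))
X(z, q) = (-49 + q)*(5 + q) (X(z, q) = (5 + q)*(-49 + q) = (-49 + q)*(5 + q))
X(82, J(0)) + (18387 - 1*(-8285)) = (-245 + (2*0/(-12 + 0))² - 88*0/(-12 + 0)) + (18387 - 1*(-8285)) = (-245 + (2*0/(-12))² - 88*0/(-12)) + (18387 + 8285) = (-245 + (2*0*(-1/12))² - 88*0*(-1)/12) + 26672 = (-245 + 0² - 44*0) + 26672 = (-245 + 0 + 0) + 26672 = -245 + 26672 = 26427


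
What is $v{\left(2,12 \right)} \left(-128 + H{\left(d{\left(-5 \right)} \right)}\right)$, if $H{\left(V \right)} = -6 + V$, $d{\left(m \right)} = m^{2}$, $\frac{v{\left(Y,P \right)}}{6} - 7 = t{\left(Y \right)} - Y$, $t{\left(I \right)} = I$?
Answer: $-4578$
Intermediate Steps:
$v{\left(Y,P \right)} = 42$ ($v{\left(Y,P \right)} = 42 + 6 \left(Y - Y\right) = 42 + 6 \cdot 0 = 42 + 0 = 42$)
$v{\left(2,12 \right)} \left(-128 + H{\left(d{\left(-5 \right)} \right)}\right) = 42 \left(-128 - \left(6 - \left(-5\right)^{2}\right)\right) = 42 \left(-128 + \left(-6 + 25\right)\right) = 42 \left(-128 + 19\right) = 42 \left(-109\right) = -4578$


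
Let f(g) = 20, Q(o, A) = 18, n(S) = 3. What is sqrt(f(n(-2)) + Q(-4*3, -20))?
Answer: sqrt(38) ≈ 6.1644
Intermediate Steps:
sqrt(f(n(-2)) + Q(-4*3, -20)) = sqrt(20 + 18) = sqrt(38)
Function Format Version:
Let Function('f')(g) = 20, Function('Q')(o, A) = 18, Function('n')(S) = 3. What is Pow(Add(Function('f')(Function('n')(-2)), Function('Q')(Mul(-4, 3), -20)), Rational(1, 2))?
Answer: Pow(38, Rational(1, 2)) ≈ 6.1644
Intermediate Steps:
Pow(Add(Function('f')(Function('n')(-2)), Function('Q')(Mul(-4, 3), -20)), Rational(1, 2)) = Pow(Add(20, 18), Rational(1, 2)) = Pow(38, Rational(1, 2))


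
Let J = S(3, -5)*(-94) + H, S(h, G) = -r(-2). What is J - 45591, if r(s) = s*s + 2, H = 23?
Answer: -45004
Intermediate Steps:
r(s) = 2 + s**2 (r(s) = s**2 + 2 = 2 + s**2)
S(h, G) = -6 (S(h, G) = -(2 + (-2)**2) = -(2 + 4) = -1*6 = -6)
J = 587 (J = -6*(-94) + 23 = 564 + 23 = 587)
J - 45591 = 587 - 45591 = -45004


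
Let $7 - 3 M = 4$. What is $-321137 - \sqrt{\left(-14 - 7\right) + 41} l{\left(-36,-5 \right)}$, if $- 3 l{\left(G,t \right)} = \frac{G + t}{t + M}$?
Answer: $-321137 + \frac{41 \sqrt{5}}{6} \approx -3.2112 \cdot 10^{5}$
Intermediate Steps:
$M = 1$ ($M = \frac{7}{3} - \frac{4}{3} = 1$)
$l{\left(G,t \right)} = - \frac{G + t}{3 \left(1 + t\right)}$ ($l{\left(G,t \right)} = - \frac{\left(G + t\right) \frac{1}{t + 1}}{3} = - \frac{\left(G + t\right) \frac{1}{1 + t}}{3} = - \frac{\frac{1}{1 + t} \left(G + t\right)}{3} = - \frac{G + t}{3 \left(1 + t\right)}$)
$-321137 - \sqrt{\left(-14 - 7\right) + 41} l{\left(-36,-5 \right)} = -321137 - \sqrt{\left(-14 - 7\right) + 41} \frac{\left(-1\right) \left(-36\right) - -5}{3 \left(1 - 5\right)} = -321137 - \sqrt{\left(-14 - 7\right) + 41} \frac{36 + 5}{3 \left(-4\right)} = -321137 - \sqrt{-21 + 41} \cdot \frac{1}{3} \left(- \frac{1}{4}\right) 41 = -321137 - \sqrt{20} \left(- \frac{41}{12}\right) = -321137 - 2 \sqrt{5} \left(- \frac{41}{12}\right) = -321137 - - \frac{41 \sqrt{5}}{6} = -321137 + \frac{41 \sqrt{5}}{6}$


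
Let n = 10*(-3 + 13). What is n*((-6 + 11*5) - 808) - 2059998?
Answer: -2135898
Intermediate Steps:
n = 100 (n = 10*10 = 100)
n*((-6 + 11*5) - 808) - 2059998 = 100*((-6 + 11*5) - 808) - 2059998 = 100*((-6 + 55) - 808) - 2059998 = 100*(49 - 808) - 2059998 = 100*(-759) - 2059998 = -75900 - 2059998 = -2135898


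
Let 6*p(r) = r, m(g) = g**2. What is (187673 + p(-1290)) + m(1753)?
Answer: 3260467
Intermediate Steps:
p(r) = r/6
(187673 + p(-1290)) + m(1753) = (187673 + (1/6)*(-1290)) + 1753**2 = (187673 - 215) + 3073009 = 187458 + 3073009 = 3260467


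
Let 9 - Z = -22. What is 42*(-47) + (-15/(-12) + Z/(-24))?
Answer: -47377/24 ≈ -1974.0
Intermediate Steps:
Z = 31 (Z = 9 - 1*(-22) = 9 + 22 = 31)
42*(-47) + (-15/(-12) + Z/(-24)) = 42*(-47) + (-15/(-12) + 31/(-24)) = -1974 + (-15*(-1/12) + 31*(-1/24)) = -1974 + (5/4 - 31/24) = -1974 - 1/24 = -47377/24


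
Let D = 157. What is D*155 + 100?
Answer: 24435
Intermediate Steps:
D*155 + 100 = 157*155 + 100 = 24335 + 100 = 24435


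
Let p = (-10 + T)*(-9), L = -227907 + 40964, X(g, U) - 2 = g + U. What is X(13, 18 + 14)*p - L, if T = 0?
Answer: 191173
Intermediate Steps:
X(g, U) = 2 + U + g (X(g, U) = 2 + (g + U) = 2 + (U + g) = 2 + U + g)
L = -186943
p = 90 (p = (-10 + 0)*(-9) = -10*(-9) = 90)
X(13, 18 + 14)*p - L = (2 + (18 + 14) + 13)*90 - 1*(-186943) = (2 + 32 + 13)*90 + 186943 = 47*90 + 186943 = 4230 + 186943 = 191173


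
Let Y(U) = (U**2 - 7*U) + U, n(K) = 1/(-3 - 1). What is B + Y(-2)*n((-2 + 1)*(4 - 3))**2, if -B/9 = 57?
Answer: -512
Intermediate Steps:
n(K) = -1/4 (n(K) = 1/(-4) = -1/4)
B = -513 (B = -9*57 = -513)
Y(U) = U**2 - 6*U
B + Y(-2)*n((-2 + 1)*(4 - 3))**2 = -513 + (-2*(-6 - 2))*(-1/4)**2 = -513 - 2*(-8)*(1/16) = -513 + 16*(1/16) = -513 + 1 = -512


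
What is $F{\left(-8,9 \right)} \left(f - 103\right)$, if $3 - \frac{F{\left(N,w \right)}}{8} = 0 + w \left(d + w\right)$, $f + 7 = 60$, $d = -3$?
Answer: $20400$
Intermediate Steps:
$f = 53$ ($f = -7 + 60 = 53$)
$F{\left(N,w \right)} = 24 - 8 w \left(-3 + w\right)$ ($F{\left(N,w \right)} = 24 - 8 \left(0 + w \left(-3 + w\right)\right) = 24 - 8 w \left(-3 + w\right)$)
$F{\left(-8,9 \right)} \left(f - 103\right) = \left(24 - 8 \cdot 9^{2} + 24 \cdot 9\right) \left(53 - 103\right) = \left(24 - 648 + 216\right) \left(-50\right) = \left(-408\right) \left(-50\right) = 20400$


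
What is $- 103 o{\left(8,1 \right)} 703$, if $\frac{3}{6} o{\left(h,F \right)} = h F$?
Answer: $-1158544$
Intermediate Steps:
$o{\left(h,F \right)} = 2 F h$ ($o{\left(h,F \right)} = 2 h F = 2 F h$)
$- 103 o{\left(8,1 \right)} 703 = - 103 \cdot 2 \cdot 1 \cdot 8 \cdot 703 = - 103 \cdot 16 \cdot 703 = \left(-103\right) 11248 = -1158544$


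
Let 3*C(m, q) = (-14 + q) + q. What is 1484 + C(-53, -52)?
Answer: 4334/3 ≈ 1444.7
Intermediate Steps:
C(m, q) = -14/3 + 2*q/3 (C(m, q) = ((-14 + q) + q)/3 = (-14 + 2*q)/3 = -14/3 + 2*q/3)
1484 + C(-53, -52) = 1484 + (-14/3 + (⅔)*(-52)) = 1484 + (-14/3 - 104/3) = 1484 - 118/3 = 4334/3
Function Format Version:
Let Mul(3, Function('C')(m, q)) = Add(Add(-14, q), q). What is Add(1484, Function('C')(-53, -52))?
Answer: Rational(4334, 3) ≈ 1444.7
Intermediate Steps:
Function('C')(m, q) = Add(Rational(-14, 3), Mul(Rational(2, 3), q)) (Function('C')(m, q) = Mul(Rational(1, 3), Add(Add(-14, q), q)) = Mul(Rational(1, 3), Add(-14, Mul(2, q))) = Add(Rational(-14, 3), Mul(Rational(2, 3), q)))
Add(1484, Function('C')(-53, -52)) = Add(1484, Add(Rational(-14, 3), Mul(Rational(2, 3), -52))) = Add(1484, Add(Rational(-14, 3), Rational(-104, 3))) = Add(1484, Rational(-118, 3)) = Rational(4334, 3)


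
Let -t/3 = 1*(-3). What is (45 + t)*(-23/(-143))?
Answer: 1242/143 ≈ 8.6853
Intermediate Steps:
t = 9 (t = -3*(-3) = 9)
(45 + t)*(-23/(-143)) = (45 + 9)*(-23/(-143)) = 54*(-23*(-1/143)) = 54*(23/143) = 1242/143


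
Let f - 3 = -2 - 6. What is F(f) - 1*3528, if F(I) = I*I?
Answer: -3503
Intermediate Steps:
f = -5 (f = 3 + (-2 - 6) = 3 - 8 = -5)
F(I) = I²
F(f) - 1*3528 = (-5)² - 1*3528 = 25 - 3528 = -3503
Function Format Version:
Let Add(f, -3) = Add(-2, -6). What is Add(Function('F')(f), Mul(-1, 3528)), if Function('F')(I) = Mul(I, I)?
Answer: -3503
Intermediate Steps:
f = -5 (f = Add(3, Add(-2, -6)) = Add(3, -8) = -5)
Function('F')(I) = Pow(I, 2)
Add(Function('F')(f), Mul(-1, 3528)) = Add(Pow(-5, 2), Mul(-1, 3528)) = Add(25, -3528) = -3503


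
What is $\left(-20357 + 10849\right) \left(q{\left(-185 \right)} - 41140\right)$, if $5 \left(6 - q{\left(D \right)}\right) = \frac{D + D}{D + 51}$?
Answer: $\frac{26204190620}{67} \approx 3.9111 \cdot 10^{8}$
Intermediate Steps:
$q{\left(D \right)} = 6 - \frac{2 D}{5 \left(51 + D\right)}$ ($q{\left(D \right)} = 6 - \frac{\left(D + D\right) \frac{1}{D + 51}}{5} = 6 - \frac{2 D \frac{1}{51 + D}}{5} = 6 - \frac{2 D}{5 \left(51 + D\right)}$)
$\left(-20357 + 10849\right) \left(q{\left(-185 \right)} - 41140\right) = \left(-20357 + 10849\right) \left(\frac{2 \left(765 + 14 \left(-185\right)\right)}{5 \left(51 - 185\right)} - 41140\right) = - 9508 \left(\frac{2 \left(765 - 2590\right)}{5 \left(-134\right)} - 41140\right) = - 9508 \left(\frac{2}{5} \left(- \frac{1}{134}\right) \left(-1825\right) - 41140\right) = - 9508 \left(\frac{365}{67} - 41140\right) = \left(-9508\right) \left(- \frac{2756015}{67}\right) = \frac{26204190620}{67}$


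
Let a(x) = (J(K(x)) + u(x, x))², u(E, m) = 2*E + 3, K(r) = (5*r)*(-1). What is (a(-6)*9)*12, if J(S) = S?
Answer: 47628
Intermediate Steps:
K(r) = -5*r
u(E, m) = 3 + 2*E
a(x) = (3 - 3*x)² (a(x) = (-5*x + (3 + 2*x))² = (3 - 3*x)²)
(a(-6)*9)*12 = ((9*(-1 - 6)²)*9)*12 = ((9*(-7)²)*9)*12 = ((9*49)*9)*12 = (441*9)*12 = 3969*12 = 47628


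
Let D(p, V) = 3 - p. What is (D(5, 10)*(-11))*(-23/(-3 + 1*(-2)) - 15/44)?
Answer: 937/10 ≈ 93.700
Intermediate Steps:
(D(5, 10)*(-11))*(-23/(-3 + 1*(-2)) - 15/44) = ((3 - 1*5)*(-11))*(-23/(-3 + 1*(-2)) - 15/44) = ((3 - 5)*(-11))*(-23/(-3 - 2) - 15*1/44) = (-2*(-11))*(-23/(-5) - 15/44) = 22*(-23*(-⅕) - 15/44) = 22*(23/5 - 15/44) = 22*(937/220) = 937/10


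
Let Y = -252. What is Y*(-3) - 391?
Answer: 365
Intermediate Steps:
Y*(-3) - 391 = -252*(-3) - 391 = 756 - 391 = 365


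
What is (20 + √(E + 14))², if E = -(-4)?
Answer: 418 + 120*√2 ≈ 587.71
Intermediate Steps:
E = 4 (E = -1*(-4) = 4)
(20 + √(E + 14))² = (20 + √(4 + 14))² = (20 + √18)² = (20 + 3*√2)²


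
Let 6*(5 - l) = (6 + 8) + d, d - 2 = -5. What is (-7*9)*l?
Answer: -399/2 ≈ -199.50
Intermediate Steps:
d = -3 (d = 2 - 5 = -3)
l = 19/6 (l = 5 - ((6 + 8) - 3)/6 = 5 - (14 - 3)/6 = 5 - ⅙*11 = 5 - 11/6 = 19/6 ≈ 3.1667)
(-7*9)*l = -7*9*(19/6) = -63*19/6 = -399/2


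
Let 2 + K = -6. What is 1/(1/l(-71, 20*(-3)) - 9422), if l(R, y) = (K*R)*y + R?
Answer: -34151/321770723 ≈ -0.00010613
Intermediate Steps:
K = -8 (K = -2 - 6 = -8)
l(R, y) = R - 8*R*y (l(R, y) = (-8*R)*y + R = -8*R*y + R = R - 8*R*y)
1/(1/l(-71, 20*(-3)) - 9422) = 1/(1/(-71*(1 - 160*(-3))) - 9422) = 1/(1/(-71*(1 - 8*(-60))) - 9422) = 1/(1/(-71*(1 + 480)) - 9422) = 1/(1/(-71*481) - 9422) = 1/(1/(-34151) - 9422) = 1/(-1/34151 - 9422) = 1/(-321770723/34151) = -34151/321770723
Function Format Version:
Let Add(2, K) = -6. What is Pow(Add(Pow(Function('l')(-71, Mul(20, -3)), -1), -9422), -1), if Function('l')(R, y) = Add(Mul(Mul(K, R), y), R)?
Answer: Rational(-34151, 321770723) ≈ -0.00010613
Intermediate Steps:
K = -8 (K = Add(-2, -6) = -8)
Function('l')(R, y) = Add(R, Mul(-8, R, y)) (Function('l')(R, y) = Add(Mul(Mul(-8, R), y), R) = Add(Mul(-8, R, y), R) = Add(R, Mul(-8, R, y)))
Pow(Add(Pow(Function('l')(-71, Mul(20, -3)), -1), -9422), -1) = Pow(Add(Pow(Mul(-71, Add(1, Mul(-8, Mul(20, -3)))), -1), -9422), -1) = Pow(Add(Pow(Mul(-71, Add(1, Mul(-8, -60))), -1), -9422), -1) = Pow(Add(Pow(Mul(-71, Add(1, 480)), -1), -9422), -1) = Pow(Add(Pow(Mul(-71, 481), -1), -9422), -1) = Pow(Add(Pow(-34151, -1), -9422), -1) = Pow(Add(Rational(-1, 34151), -9422), -1) = Pow(Rational(-321770723, 34151), -1) = Rational(-34151, 321770723)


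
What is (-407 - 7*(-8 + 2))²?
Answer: 133225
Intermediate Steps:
(-407 - 7*(-8 + 2))² = (-407 - 7*(-6))² = (-407 + 42)² = (-365)² = 133225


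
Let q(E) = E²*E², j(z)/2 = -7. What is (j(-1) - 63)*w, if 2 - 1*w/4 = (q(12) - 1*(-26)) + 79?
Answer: 6418412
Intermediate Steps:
j(z) = -14 (j(z) = 2*(-7) = -14)
q(E) = E⁴
w = -83356 (w = 8 - 4*((12⁴ - 1*(-26)) + 79) = 8 - 4*((20736 + 26) + 79) = 8 - 4*(20762 + 79) = 8 - 4*20841 = 8 - 83364 = -83356)
(j(-1) - 63)*w = (-14 - 63)*(-83356) = -77*(-83356) = 6418412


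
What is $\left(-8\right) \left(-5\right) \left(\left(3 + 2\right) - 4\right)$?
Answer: $40$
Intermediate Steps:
$\left(-8\right) \left(-5\right) \left(\left(3 + 2\right) - 4\right) = 40 \left(5 - 4\right) = 40 \cdot 1 = 40$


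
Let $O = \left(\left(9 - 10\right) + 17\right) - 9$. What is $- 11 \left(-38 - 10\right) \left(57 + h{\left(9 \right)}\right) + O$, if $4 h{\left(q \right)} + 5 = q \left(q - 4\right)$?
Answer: $35383$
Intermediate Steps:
$O = 7$ ($O = \left(-1 + 17\right) - 9 = 16 - 9 = 7$)
$h{\left(q \right)} = - \frac{5}{4} + \frac{q \left(-4 + q\right)}{4}$ ($h{\left(q \right)} = - \frac{5}{4} + \frac{q \left(q - 4\right)}{4} = - \frac{5}{4} + \frac{q \left(-4 + q\right)}{4}$)
$- 11 \left(-38 - 10\right) \left(57 + h{\left(9 \right)}\right) + O = - 11 \left(-38 - 10\right) \left(57 - \left(\frac{41}{4} - \frac{81}{4}\right)\right) + 7 = - 11 \left(- 48 \left(57 - -10\right)\right) + 7 = - 11 \left(- 48 \left(57 + 10\right)\right) + 7 = - 11 \left(\left(-48\right) 67\right) + 7 = \left(-11\right) \left(-3216\right) + 7 = 35376 + 7 = 35383$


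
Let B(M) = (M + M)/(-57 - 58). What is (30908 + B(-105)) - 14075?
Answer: 387201/23 ≈ 16835.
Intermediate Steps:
B(M) = -2*M/115 (B(M) = (2*M)/(-115) = (2*M)*(-1/115) = -2*M/115)
(30908 + B(-105)) - 14075 = (30908 - 2/115*(-105)) - 14075 = (30908 + 42/23) - 14075 = 710926/23 - 14075 = 387201/23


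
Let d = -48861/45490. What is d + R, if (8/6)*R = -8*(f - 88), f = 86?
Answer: 497019/45490 ≈ 10.926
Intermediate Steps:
R = 12 (R = 3*(-8*(86 - 88))/4 = 3*(-8*(-2))/4 = (3/4)*16 = 12)
d = -48861/45490 (d = -48861*1/45490 = -48861/45490 ≈ -1.0741)
d + R = -48861/45490 + 12 = 497019/45490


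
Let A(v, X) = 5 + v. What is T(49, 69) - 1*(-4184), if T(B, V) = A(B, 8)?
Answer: 4238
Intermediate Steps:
T(B, V) = 5 + B
T(49, 69) - 1*(-4184) = (5 + 49) - 1*(-4184) = 54 + 4184 = 4238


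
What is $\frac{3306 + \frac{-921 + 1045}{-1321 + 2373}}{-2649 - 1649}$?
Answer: $- \frac{869509}{1130374} \approx -0.76922$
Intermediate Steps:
$\frac{3306 + \frac{-921 + 1045}{-1321 + 2373}}{-2649 - 1649} = \frac{3306 + \frac{124}{1052}}{-4298} = \left(3306 + 124 \cdot \frac{1}{1052}\right) \left(- \frac{1}{4298}\right) = \left(3306 + \frac{31}{263}\right) \left(- \frac{1}{4298}\right) = \frac{869509}{263} \left(- \frac{1}{4298}\right) = - \frac{869509}{1130374}$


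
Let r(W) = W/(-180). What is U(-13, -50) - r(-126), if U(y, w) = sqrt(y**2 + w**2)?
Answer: -7/10 + sqrt(2669) ≈ 50.962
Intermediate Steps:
r(W) = -W/180 (r(W) = W*(-1/180) = -W/180)
U(y, w) = sqrt(w**2 + y**2)
U(-13, -50) - r(-126) = sqrt((-50)**2 + (-13)**2) - (-1)*(-126)/180 = sqrt(2500 + 169) - 1*7/10 = sqrt(2669) - 7/10 = -7/10 + sqrt(2669)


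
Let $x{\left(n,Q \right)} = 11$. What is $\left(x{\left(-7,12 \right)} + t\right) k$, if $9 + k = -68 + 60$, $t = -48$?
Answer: $629$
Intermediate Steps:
$k = -17$ ($k = -9 + \left(-68 + 60\right) = -9 - 8 = -17$)
$\left(x{\left(-7,12 \right)} + t\right) k = \left(11 - 48\right) \left(-17\right) = \left(-37\right) \left(-17\right) = 629$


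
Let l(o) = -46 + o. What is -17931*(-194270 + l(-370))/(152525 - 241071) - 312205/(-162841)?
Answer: -284218195311088/7209459593 ≈ -39423.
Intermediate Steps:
-17931*(-194270 + l(-370))/(152525 - 241071) - 312205/(-162841) = -17931*(-194270 + (-46 - 370))/(152525 - 241071) - 312205/(-162841) = -17931/((-88546/(-194270 - 416))) - 312205*(-1/162841) = -17931/((-88546/(-194686))) + 312205/162841 = -17931/((-88546*(-1/194686))) + 312205/162841 = -17931/44273/97343 + 312205/162841 = -17931*97343/44273 + 312205/162841 = -1745457333/44273 + 312205/162841 = -284218195311088/7209459593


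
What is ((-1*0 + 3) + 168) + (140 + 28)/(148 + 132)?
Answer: 858/5 ≈ 171.60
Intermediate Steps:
((-1*0 + 3) + 168) + (140 + 28)/(148 + 132) = ((0 + 3) + 168) + 168/280 = (3 + 168) + 168*(1/280) = 171 + ⅗ = 858/5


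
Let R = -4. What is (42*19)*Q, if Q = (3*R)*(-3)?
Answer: 28728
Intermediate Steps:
Q = 36 (Q = (3*(-4))*(-3) = -12*(-3) = 36)
(42*19)*Q = (42*19)*36 = 798*36 = 28728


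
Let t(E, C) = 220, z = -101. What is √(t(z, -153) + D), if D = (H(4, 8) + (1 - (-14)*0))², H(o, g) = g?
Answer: √301 ≈ 17.349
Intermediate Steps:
D = 81 (D = (8 + (1 - (-14)*0))² = (8 + (1 - 1*0))² = (8 + (1 + 0))² = (8 + 1)² = 9² = 81)
√(t(z, -153) + D) = √(220 + 81) = √301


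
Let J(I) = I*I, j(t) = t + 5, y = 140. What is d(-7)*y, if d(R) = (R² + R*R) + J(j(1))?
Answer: 18760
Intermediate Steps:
j(t) = 5 + t
J(I) = I²
d(R) = 36 + 2*R² (d(R) = (R² + R*R) + (5 + 1)² = (R² + R²) + 6² = 2*R² + 36 = 36 + 2*R²)
d(-7)*y = (36 + 2*(-7)²)*140 = (36 + 2*49)*140 = (36 + 98)*140 = 134*140 = 18760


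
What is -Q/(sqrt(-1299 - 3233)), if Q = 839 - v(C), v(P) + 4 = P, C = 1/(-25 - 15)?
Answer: 33721*I*sqrt(1133)/90640 ≈ 12.523*I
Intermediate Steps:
C = -1/40 (C = 1/(-40) = -1/40 ≈ -0.025000)
v(P) = -4 + P
Q = 33721/40 (Q = 839 - (-4 - 1/40) = 839 - 1*(-161/40) = 839 + 161/40 = 33721/40 ≈ 843.03)
-Q/(sqrt(-1299 - 3233)) = -33721/(40*(sqrt(-1299 - 3233))) = -33721/(40*(sqrt(-4532))) = -33721/(40*(2*I*sqrt(1133))) = -33721*(-I*sqrt(1133)/2266)/40 = -(-33721)*I*sqrt(1133)/90640 = 33721*I*sqrt(1133)/90640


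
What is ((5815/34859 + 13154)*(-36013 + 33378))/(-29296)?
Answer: 1208255801135/1021229264 ≈ 1183.1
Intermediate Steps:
((5815/34859 + 13154)*(-36013 + 33378))/(-29296) = ((5815*(1/34859) + 13154)*(-2635))*(-1/29296) = ((5815/34859 + 13154)*(-2635))*(-1/29296) = ((458541101/34859)*(-2635))*(-1/29296) = -1208255801135/34859*(-1/29296) = 1208255801135/1021229264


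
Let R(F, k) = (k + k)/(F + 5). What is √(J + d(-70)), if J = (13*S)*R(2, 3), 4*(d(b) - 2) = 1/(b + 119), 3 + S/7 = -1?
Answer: 3*I*√6751/14 ≈ 17.607*I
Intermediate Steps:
S = -28 (S = -21 + 7*(-1) = -21 - 7 = -28)
R(F, k) = 2*k/(5 + F) (R(F, k) = (2*k)/(5 + F) = 2*k/(5 + F))
d(b) = 2 + 1/(4*(119 + b)) (d(b) = 2 + 1/(4*(b + 119)) = 2 + 1/(4*(119 + b)))
J = -312 (J = (13*(-28))*(2*3/(5 + 2)) = -728*3/7 = -364*6/7 = -312)
√(J + d(-70)) = √(-312 + (953 + 8*(-70))/(4*(119 - 70))) = √(-312 + (¼)*(953 - 560)/49) = √(-312 + (¼)*(1/49)*393) = √(-312 + 393/196) = √(-60759/196) = 3*I*√6751/14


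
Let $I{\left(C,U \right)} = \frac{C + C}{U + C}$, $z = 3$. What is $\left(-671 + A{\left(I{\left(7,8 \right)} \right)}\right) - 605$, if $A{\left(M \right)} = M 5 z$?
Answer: $-1262$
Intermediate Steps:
$I{\left(C,U \right)} = \frac{2 C}{C + U}$
$A{\left(M \right)} = 15 M$ ($A{\left(M \right)} = M 5 \cdot 3 = 5 M 3 = 15 M$)
$\left(-671 + A{\left(I{\left(7,8 \right)} \right)}\right) - 605 = \left(-671 + 15 \cdot 2 \cdot 7 \frac{1}{7 + 8}\right) - 605 = \left(-671 + 15 \cdot 2 \cdot 7 \cdot \frac{1}{15}\right) - 605 = \left(-671 + 15 \cdot \frac{14}{15}\right) - 605 = \left(-671 + 14\right) - 605 = -657 - 605 = -1262$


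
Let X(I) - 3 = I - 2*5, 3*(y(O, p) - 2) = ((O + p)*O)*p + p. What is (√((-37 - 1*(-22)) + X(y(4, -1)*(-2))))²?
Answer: -52/3 ≈ -17.333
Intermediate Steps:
y(O, p) = 2 + p/3 + O*p*(O + p)/3 (y(O, p) = 2 + (((O + p)*O)*p + p)/3 = 2 + ((O*(O + p))*p + p)/3 = 2 + (O*p*(O + p) + p)/3 = 2 + (p + O*p*(O + p))/3 = 2 + (p/3 + O*p*(O + p)/3) = 2 + p/3 + O*p*(O + p)/3)
X(I) = -7 + I (X(I) = 3 + (I - 2*5) = 3 + (I - 10) = 3 + (-10 + I) = -7 + I)
(√((-37 - 1*(-22)) + X(y(4, -1)*(-2))))² = (√((-37 - 1*(-22)) + (-7 + (2 + (⅓)*(-1) + (⅓)*4*(-1)² + (⅓)*(-1)*4²)*(-2))))² = (√((-37 + 22) + (-7 + (2 - ⅓ + (⅓)*4*1 + (⅓)*(-1)*16)*(-2))))² = (√(-15 + (-7 + (2 - ⅓ + 4/3 - 16/3)*(-2))))² = (√(-15 + (-7 - 7/3*(-2))))² = (√(-15 + (-7 + 14/3)))² = (√(-15 - 7/3))² = (√(-52/3))² = (2*I*√39/3)² = -52/3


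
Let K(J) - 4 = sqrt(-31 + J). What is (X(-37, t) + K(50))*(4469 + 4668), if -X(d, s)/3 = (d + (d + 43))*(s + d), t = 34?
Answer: -2512675 + 9137*sqrt(19) ≈ -2.4728e+6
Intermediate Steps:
K(J) = 4 + sqrt(-31 + J)
X(d, s) = -3*(43 + 2*d)*(d + s) (X(d, s) = -3*(d + (d + 43))*(s + d) = -3*(d + (43 + d))*(d + s) = -3*(43 + 2*d)*(d + s))
(X(-37, t) + K(50))*(4469 + 4668) = ((-129*(-37) - 129*34 - 6*(-37)**2 - 6*(-37)*34) + (4 + sqrt(-31 + 50)))*(4469 + 4668) = ((4773 - 4386 - 6*1369 + 7548) + (4 + sqrt(19)))*9137 = ((4773 - 4386 - 8214 + 7548) + (4 + sqrt(19)))*9137 = (-279 + (4 + sqrt(19)))*9137 = (-275 + sqrt(19))*9137 = -2512675 + 9137*sqrt(19)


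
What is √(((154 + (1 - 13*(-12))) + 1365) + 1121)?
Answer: √2797 ≈ 52.887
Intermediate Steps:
√(((154 + (1 - 13*(-12))) + 1365) + 1121) = √(((154 + (1 + 156)) + 1365) + 1121) = √(((154 + 157) + 1365) + 1121) = √((311 + 1365) + 1121) = √(1676 + 1121) = √2797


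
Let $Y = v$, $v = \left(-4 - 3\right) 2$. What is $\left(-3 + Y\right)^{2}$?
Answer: $289$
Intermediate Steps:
$v = -14$ ($v = \left(-7\right) 2 = -14$)
$Y = -14$
$\left(-3 + Y\right)^{2} = \left(-3 - 14\right)^{2} = \left(-17\right)^{2} = 289$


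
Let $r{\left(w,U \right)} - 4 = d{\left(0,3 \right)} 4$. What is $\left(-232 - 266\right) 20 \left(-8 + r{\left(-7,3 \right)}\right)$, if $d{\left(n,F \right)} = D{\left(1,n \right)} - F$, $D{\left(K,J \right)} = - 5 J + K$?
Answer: $119520$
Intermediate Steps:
$D{\left(K,J \right)} = K - 5 J$
$d{\left(n,F \right)} = 1 - F - 5 n$ ($d{\left(n,F \right)} = \left(1 - 5 n\right) - F = 1 - F - 5 n$)
$r{\left(w,U \right)} = -4$ ($r{\left(w,U \right)} = 4 + \left(1 - 3 - 0\right) 4 = 4 + \left(1 - 3 + 0\right) 4 = 4 - 8 = -4$)
$\left(-232 - 266\right) 20 \left(-8 + r{\left(-7,3 \right)}\right) = \left(-232 - 266\right) 20 \left(-8 - 4\right) = - 498 \cdot 20 \left(-12\right) = \left(-498\right) \left(-240\right) = 119520$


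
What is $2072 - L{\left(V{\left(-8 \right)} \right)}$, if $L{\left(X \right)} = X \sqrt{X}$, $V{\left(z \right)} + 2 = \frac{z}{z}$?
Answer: $2072 + i \approx 2072.0 + 1.0 i$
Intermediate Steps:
$V{\left(z \right)} = -1$ ($V{\left(z \right)} = -2 + \frac{z}{z} = -2 + 1 = -1$)
$L{\left(X \right)} = X^{\frac{3}{2}}$
$2072 - L{\left(V{\left(-8 \right)} \right)} = 2072 - \left(-1\right)^{\frac{3}{2}} = 2072 - - i = 2072 + i$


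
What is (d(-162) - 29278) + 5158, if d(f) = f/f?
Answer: -24119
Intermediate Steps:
d(f) = 1
(d(-162) - 29278) + 5158 = (1 - 29278) + 5158 = -29277 + 5158 = -24119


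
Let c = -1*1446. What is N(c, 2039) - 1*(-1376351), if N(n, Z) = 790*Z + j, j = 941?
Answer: 2988102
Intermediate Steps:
c = -1446
N(n, Z) = 941 + 790*Z (N(n, Z) = 790*Z + 941 = 941 + 790*Z)
N(c, 2039) - 1*(-1376351) = (941 + 790*2039) - 1*(-1376351) = (941 + 1610810) + 1376351 = 1611751 + 1376351 = 2988102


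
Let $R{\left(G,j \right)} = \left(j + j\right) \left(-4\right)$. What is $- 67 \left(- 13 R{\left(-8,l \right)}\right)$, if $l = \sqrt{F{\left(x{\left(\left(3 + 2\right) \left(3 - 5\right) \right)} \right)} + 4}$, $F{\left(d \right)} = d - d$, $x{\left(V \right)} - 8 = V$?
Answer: $-13936$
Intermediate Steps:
$x{\left(V \right)} = 8 + V$
$F{\left(d \right)} = 0$
$l = 2$ ($l = \sqrt{0 + 4} = \sqrt{4} = 2$)
$R{\left(G,j \right)} = - 8 j$ ($R{\left(G,j \right)} = 2 j \left(-4\right) = - 8 j$)
$- 67 \left(- 13 R{\left(-8,l \right)}\right) = - 67 \left(- 13 \left(\left(-8\right) 2\right)\right) = - 67 \left(\left(-13\right) \left(-16\right)\right) = \left(-67\right) 208 = -13936$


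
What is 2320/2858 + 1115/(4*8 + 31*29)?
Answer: 2673295/1330399 ≈ 2.0094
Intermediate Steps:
2320/2858 + 1115/(4*8 + 31*29) = 2320*(1/2858) + 1115/(32 + 899) = 1160/1429 + 1115/931 = 2673295/1330399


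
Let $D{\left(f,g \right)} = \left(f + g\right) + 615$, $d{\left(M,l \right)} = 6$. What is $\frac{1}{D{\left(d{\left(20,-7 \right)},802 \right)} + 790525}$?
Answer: $\frac{1}{791948} \approx 1.2627 \cdot 10^{-6}$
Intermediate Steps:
$D{\left(f,g \right)} = 615 + f + g$
$\frac{1}{D{\left(d{\left(20,-7 \right)},802 \right)} + 790525} = \frac{1}{\left(615 + 6 + 802\right) + 790525} = \frac{1}{1423 + 790525} = \frac{1}{791948}$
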